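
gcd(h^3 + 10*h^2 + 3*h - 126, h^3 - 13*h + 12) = h - 3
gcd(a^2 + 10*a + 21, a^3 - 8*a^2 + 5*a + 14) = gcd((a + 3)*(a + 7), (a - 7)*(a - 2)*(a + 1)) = 1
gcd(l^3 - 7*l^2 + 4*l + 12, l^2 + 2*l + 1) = l + 1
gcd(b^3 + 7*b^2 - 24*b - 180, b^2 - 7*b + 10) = b - 5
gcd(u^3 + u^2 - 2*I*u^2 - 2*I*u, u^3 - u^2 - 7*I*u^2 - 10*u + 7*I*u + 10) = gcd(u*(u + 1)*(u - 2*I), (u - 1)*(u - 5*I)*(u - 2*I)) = u - 2*I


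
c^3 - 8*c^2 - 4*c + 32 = (c - 8)*(c - 2)*(c + 2)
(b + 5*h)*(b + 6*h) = b^2 + 11*b*h + 30*h^2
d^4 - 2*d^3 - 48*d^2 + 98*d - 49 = (d - 7)*(d - 1)^2*(d + 7)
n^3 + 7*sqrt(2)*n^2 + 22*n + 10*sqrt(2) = (n + sqrt(2))^2*(n + 5*sqrt(2))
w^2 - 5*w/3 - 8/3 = (w - 8/3)*(w + 1)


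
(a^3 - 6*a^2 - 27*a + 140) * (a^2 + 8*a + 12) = a^5 + 2*a^4 - 63*a^3 - 148*a^2 + 796*a + 1680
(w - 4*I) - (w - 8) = 8 - 4*I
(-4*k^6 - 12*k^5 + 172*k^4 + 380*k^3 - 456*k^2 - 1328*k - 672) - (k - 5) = -4*k^6 - 12*k^5 + 172*k^4 + 380*k^3 - 456*k^2 - 1329*k - 667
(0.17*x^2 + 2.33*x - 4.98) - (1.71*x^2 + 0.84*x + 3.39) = -1.54*x^2 + 1.49*x - 8.37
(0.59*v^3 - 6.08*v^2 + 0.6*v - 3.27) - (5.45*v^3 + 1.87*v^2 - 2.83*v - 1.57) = -4.86*v^3 - 7.95*v^2 + 3.43*v - 1.7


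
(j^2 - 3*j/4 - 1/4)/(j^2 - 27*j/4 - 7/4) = (j - 1)/(j - 7)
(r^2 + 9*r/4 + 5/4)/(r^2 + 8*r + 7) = (r + 5/4)/(r + 7)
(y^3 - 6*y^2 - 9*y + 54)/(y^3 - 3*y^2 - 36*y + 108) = (y + 3)/(y + 6)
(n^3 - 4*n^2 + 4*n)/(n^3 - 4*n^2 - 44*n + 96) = n*(n - 2)/(n^2 - 2*n - 48)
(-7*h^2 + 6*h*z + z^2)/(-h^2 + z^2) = (7*h + z)/(h + z)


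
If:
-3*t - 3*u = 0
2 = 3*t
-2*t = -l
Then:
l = 4/3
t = 2/3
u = -2/3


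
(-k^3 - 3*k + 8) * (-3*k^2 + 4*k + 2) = 3*k^5 - 4*k^4 + 7*k^3 - 36*k^2 + 26*k + 16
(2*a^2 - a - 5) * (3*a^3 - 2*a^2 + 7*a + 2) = 6*a^5 - 7*a^4 + a^3 + 7*a^2 - 37*a - 10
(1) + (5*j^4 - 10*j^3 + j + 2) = 5*j^4 - 10*j^3 + j + 3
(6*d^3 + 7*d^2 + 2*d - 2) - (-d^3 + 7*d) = 7*d^3 + 7*d^2 - 5*d - 2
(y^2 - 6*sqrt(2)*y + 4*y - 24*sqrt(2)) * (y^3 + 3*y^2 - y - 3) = y^5 - 6*sqrt(2)*y^4 + 7*y^4 - 42*sqrt(2)*y^3 + 11*y^3 - 66*sqrt(2)*y^2 - 7*y^2 - 12*y + 42*sqrt(2)*y + 72*sqrt(2)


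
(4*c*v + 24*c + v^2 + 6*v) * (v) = 4*c*v^2 + 24*c*v + v^3 + 6*v^2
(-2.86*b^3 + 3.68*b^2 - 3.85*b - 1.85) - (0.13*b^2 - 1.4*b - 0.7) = -2.86*b^3 + 3.55*b^2 - 2.45*b - 1.15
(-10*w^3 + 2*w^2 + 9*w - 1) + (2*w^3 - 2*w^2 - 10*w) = -8*w^3 - w - 1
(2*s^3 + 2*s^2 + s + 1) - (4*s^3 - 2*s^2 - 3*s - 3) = -2*s^3 + 4*s^2 + 4*s + 4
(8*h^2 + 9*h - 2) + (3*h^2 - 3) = 11*h^2 + 9*h - 5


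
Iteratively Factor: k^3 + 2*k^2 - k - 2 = (k + 2)*(k^2 - 1) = (k - 1)*(k + 2)*(k + 1)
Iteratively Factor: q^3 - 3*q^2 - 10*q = (q)*(q^2 - 3*q - 10) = q*(q + 2)*(q - 5)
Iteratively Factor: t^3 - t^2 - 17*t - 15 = (t + 3)*(t^2 - 4*t - 5) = (t + 1)*(t + 3)*(t - 5)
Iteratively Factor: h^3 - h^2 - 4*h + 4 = (h - 2)*(h^2 + h - 2) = (h - 2)*(h - 1)*(h + 2)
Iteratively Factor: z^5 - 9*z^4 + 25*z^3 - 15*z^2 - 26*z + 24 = (z + 1)*(z^4 - 10*z^3 + 35*z^2 - 50*z + 24) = (z - 2)*(z + 1)*(z^3 - 8*z^2 + 19*z - 12) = (z - 4)*(z - 2)*(z + 1)*(z^2 - 4*z + 3) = (z - 4)*(z - 2)*(z - 1)*(z + 1)*(z - 3)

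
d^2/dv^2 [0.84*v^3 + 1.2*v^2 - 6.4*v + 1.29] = 5.04*v + 2.4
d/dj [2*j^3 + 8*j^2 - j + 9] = 6*j^2 + 16*j - 1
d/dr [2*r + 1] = 2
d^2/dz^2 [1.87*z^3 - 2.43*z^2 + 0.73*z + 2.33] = 11.22*z - 4.86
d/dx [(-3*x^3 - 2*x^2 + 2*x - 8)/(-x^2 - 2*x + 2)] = 3*(x^4 + 4*x^3 - 4*x^2 - 8*x - 4)/(x^4 + 4*x^3 - 8*x + 4)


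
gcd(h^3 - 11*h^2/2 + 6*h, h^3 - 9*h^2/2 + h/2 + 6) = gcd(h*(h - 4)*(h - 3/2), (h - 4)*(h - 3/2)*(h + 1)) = h^2 - 11*h/2 + 6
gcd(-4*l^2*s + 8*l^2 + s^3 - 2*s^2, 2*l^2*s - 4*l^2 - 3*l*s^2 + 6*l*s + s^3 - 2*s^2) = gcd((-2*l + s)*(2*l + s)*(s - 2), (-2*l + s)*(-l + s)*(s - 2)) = -2*l*s + 4*l + s^2 - 2*s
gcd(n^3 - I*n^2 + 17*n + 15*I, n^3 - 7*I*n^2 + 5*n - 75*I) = n^2 - 2*I*n + 15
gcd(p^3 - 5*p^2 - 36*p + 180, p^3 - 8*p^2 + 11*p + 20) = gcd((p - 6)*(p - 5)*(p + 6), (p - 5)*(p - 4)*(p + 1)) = p - 5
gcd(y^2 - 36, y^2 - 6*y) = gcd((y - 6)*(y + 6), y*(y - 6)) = y - 6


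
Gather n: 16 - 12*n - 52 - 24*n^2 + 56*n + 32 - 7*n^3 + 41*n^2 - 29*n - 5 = -7*n^3 + 17*n^2 + 15*n - 9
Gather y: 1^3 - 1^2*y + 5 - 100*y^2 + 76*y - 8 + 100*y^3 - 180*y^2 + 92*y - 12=100*y^3 - 280*y^2 + 167*y - 14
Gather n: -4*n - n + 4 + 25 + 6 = 35 - 5*n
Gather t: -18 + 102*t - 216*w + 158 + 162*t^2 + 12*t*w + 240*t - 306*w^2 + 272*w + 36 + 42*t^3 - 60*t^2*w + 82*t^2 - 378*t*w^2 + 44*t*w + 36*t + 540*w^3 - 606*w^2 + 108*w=42*t^3 + t^2*(244 - 60*w) + t*(-378*w^2 + 56*w + 378) + 540*w^3 - 912*w^2 + 164*w + 176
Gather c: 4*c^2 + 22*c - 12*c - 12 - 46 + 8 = 4*c^2 + 10*c - 50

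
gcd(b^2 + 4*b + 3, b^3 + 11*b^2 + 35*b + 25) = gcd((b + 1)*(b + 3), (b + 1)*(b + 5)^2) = b + 1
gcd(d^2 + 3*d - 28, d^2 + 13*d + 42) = d + 7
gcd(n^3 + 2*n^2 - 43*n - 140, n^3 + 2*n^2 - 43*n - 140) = n^3 + 2*n^2 - 43*n - 140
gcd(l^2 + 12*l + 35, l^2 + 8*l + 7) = l + 7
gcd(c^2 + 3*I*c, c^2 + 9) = c + 3*I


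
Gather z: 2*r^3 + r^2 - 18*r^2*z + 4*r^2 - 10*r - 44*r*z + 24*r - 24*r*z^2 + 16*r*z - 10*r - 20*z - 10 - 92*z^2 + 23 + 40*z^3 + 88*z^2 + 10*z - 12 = 2*r^3 + 5*r^2 + 4*r + 40*z^3 + z^2*(-24*r - 4) + z*(-18*r^2 - 28*r - 10) + 1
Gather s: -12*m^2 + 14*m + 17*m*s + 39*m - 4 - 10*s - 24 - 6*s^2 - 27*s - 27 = -12*m^2 + 53*m - 6*s^2 + s*(17*m - 37) - 55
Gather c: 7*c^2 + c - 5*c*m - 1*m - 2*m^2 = 7*c^2 + c*(1 - 5*m) - 2*m^2 - m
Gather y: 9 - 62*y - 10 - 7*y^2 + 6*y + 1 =-7*y^2 - 56*y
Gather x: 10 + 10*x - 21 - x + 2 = 9*x - 9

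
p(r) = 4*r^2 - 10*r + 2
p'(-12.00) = -106.00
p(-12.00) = 698.00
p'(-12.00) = -106.00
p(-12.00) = 698.00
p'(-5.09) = -50.72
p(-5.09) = 156.53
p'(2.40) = 9.20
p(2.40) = 1.04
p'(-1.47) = -21.76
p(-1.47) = 25.34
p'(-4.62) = -46.96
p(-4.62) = 133.58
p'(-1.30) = -20.40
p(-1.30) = 21.76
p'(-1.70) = -23.60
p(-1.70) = 30.56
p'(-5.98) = -57.84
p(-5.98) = 204.84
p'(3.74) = 19.92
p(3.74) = 20.55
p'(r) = 8*r - 10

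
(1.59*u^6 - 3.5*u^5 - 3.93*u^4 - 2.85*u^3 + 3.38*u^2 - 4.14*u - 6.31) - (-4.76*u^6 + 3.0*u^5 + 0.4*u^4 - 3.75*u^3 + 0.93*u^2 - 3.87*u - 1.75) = 6.35*u^6 - 6.5*u^5 - 4.33*u^4 + 0.9*u^3 + 2.45*u^2 - 0.27*u - 4.56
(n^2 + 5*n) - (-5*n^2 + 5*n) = 6*n^2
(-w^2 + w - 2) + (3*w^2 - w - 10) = 2*w^2 - 12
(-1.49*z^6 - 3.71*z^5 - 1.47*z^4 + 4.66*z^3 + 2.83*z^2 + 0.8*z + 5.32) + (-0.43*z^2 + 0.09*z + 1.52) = -1.49*z^6 - 3.71*z^5 - 1.47*z^4 + 4.66*z^3 + 2.4*z^2 + 0.89*z + 6.84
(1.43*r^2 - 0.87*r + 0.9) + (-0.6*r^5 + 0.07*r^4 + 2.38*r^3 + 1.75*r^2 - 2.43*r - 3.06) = -0.6*r^5 + 0.07*r^4 + 2.38*r^3 + 3.18*r^2 - 3.3*r - 2.16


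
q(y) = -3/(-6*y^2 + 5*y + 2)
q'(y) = -3*(12*y - 5)/(-6*y^2 + 5*y + 2)^2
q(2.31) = 0.16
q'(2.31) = -0.20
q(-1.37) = 0.19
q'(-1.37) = 0.25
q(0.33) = -1.00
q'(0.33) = 0.35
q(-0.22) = -4.92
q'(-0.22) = 61.68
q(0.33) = -1.00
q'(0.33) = 0.35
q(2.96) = 0.08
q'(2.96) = -0.07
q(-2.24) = 0.08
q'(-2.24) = 0.06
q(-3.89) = 0.03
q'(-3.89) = 0.01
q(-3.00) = 0.04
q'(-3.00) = 0.03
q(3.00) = 0.08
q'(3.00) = -0.07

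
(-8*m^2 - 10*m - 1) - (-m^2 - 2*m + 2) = -7*m^2 - 8*m - 3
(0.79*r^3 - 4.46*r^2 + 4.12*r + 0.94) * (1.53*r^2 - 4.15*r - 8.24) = 1.2087*r^5 - 10.1023*r^4 + 18.303*r^3 + 21.0906*r^2 - 37.8498*r - 7.7456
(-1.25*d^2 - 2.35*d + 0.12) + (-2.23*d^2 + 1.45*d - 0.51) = -3.48*d^2 - 0.9*d - 0.39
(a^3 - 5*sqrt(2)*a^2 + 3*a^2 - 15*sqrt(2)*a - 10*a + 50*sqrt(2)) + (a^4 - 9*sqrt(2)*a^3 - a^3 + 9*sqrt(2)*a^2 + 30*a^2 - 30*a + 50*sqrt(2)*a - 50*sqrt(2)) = a^4 - 9*sqrt(2)*a^3 + 4*sqrt(2)*a^2 + 33*a^2 - 40*a + 35*sqrt(2)*a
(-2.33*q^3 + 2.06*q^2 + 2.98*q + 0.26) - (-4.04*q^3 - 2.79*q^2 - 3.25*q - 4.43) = 1.71*q^3 + 4.85*q^2 + 6.23*q + 4.69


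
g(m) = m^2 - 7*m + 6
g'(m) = 2*m - 7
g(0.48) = 2.87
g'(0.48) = -6.04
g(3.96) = -6.04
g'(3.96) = 0.92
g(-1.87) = 22.59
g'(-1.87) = -10.74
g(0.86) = 0.72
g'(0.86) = -5.28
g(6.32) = 1.70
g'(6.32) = 5.64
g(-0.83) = 12.50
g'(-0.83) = -8.66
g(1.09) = -0.44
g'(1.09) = -4.82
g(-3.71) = 45.73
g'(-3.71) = -14.42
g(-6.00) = 84.00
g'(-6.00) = -19.00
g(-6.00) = 84.00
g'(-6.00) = -19.00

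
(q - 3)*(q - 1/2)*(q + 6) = q^3 + 5*q^2/2 - 39*q/2 + 9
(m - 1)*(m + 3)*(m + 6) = m^3 + 8*m^2 + 9*m - 18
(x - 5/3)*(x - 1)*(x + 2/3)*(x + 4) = x^4 + 2*x^3 - 73*x^2/9 + 2*x/3 + 40/9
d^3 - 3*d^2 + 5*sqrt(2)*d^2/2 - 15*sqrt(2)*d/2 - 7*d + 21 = (d - 3)*(d - sqrt(2))*(d + 7*sqrt(2)/2)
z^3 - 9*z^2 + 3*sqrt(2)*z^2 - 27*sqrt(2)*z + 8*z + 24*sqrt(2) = (z - 8)*(z - 1)*(z + 3*sqrt(2))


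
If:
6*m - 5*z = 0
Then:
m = 5*z/6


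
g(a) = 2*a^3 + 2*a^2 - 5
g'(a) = 6*a^2 + 4*a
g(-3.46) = -63.90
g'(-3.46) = 57.99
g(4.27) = 187.17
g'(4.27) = 126.48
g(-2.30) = -18.75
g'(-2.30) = 22.54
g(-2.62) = -27.24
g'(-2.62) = 30.71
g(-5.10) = -218.28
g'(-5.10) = 135.66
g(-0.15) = -4.96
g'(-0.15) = -0.46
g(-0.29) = -4.88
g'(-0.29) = -0.66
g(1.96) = 17.74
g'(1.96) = 30.89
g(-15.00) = -6305.00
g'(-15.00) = 1290.00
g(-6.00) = -365.00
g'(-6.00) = 192.00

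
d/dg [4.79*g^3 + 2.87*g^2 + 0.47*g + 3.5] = 14.37*g^2 + 5.74*g + 0.47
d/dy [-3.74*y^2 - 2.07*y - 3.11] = -7.48*y - 2.07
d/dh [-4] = 0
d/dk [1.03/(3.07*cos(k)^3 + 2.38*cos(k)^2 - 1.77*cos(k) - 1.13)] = (9.4863*cos(k)^2 + 4.9028*cos(k) - 1.8231)*sin(k)/(3.07*cos(k)^3 + 2.38*cos(k)^2 - 1.77*cos(k) - 1.13)^2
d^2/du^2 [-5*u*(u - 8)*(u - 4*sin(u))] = -20*u^2*sin(u) + 160*u*sin(u) + 80*u*cos(u) - 30*u + 40*sin(u) - 320*cos(u) + 80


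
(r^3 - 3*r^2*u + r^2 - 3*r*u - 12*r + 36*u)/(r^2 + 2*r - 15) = (r^2 - 3*r*u + 4*r - 12*u)/(r + 5)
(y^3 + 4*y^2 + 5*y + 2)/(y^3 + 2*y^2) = 1 + 2/y + y^(-2)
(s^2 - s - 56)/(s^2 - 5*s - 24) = (s + 7)/(s + 3)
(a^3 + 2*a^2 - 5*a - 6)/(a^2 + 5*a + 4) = (a^2 + a - 6)/(a + 4)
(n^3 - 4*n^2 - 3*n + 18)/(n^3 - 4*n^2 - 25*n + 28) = (n^3 - 4*n^2 - 3*n + 18)/(n^3 - 4*n^2 - 25*n + 28)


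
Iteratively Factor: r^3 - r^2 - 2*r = (r + 1)*(r^2 - 2*r) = r*(r + 1)*(r - 2)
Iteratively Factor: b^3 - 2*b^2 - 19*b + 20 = (b + 4)*(b^2 - 6*b + 5) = (b - 1)*(b + 4)*(b - 5)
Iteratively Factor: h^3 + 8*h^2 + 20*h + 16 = (h + 4)*(h^2 + 4*h + 4) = (h + 2)*(h + 4)*(h + 2)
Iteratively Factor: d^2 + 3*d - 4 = (d - 1)*(d + 4)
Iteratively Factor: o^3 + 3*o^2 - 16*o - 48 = (o + 3)*(o^2 - 16) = (o - 4)*(o + 3)*(o + 4)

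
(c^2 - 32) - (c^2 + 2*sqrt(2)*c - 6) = -2*sqrt(2)*c - 26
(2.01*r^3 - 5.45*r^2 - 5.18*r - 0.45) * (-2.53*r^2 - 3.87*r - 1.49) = -5.0853*r^5 + 6.0098*r^4 + 31.202*r^3 + 29.3056*r^2 + 9.4597*r + 0.6705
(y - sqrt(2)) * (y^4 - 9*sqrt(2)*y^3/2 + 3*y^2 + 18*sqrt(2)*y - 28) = y^5 - 11*sqrt(2)*y^4/2 + 12*y^3 + 15*sqrt(2)*y^2 - 64*y + 28*sqrt(2)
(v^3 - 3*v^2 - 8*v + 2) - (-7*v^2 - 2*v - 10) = v^3 + 4*v^2 - 6*v + 12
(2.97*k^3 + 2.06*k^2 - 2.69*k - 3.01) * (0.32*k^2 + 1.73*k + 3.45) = 0.9504*k^5 + 5.7973*k^4 + 12.9495*k^3 + 1.4901*k^2 - 14.4878*k - 10.3845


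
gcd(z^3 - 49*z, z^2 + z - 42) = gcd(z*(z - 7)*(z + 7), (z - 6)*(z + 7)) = z + 7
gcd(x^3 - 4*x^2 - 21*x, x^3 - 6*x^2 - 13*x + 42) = x^2 - 4*x - 21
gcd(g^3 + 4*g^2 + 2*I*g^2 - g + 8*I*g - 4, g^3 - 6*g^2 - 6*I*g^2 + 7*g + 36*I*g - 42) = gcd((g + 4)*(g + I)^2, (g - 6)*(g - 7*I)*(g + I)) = g + I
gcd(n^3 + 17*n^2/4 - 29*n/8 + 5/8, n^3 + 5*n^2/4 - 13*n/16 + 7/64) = n - 1/4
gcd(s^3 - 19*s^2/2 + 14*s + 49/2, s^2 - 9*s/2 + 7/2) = s - 7/2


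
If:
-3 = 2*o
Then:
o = -3/2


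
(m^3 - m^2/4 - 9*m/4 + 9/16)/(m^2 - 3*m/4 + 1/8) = (4*m^2 - 9)/(2*(2*m - 1))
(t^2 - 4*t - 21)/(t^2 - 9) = (t - 7)/(t - 3)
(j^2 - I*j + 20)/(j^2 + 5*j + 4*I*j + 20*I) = (j - 5*I)/(j + 5)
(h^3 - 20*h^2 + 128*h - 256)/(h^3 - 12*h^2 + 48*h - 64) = (h^2 - 16*h + 64)/(h^2 - 8*h + 16)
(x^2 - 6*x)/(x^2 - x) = (x - 6)/(x - 1)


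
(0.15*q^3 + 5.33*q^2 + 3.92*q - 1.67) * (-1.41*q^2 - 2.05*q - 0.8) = -0.2115*q^5 - 7.8228*q^4 - 16.5737*q^3 - 9.9453*q^2 + 0.2875*q + 1.336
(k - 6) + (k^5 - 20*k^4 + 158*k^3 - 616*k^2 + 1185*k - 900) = k^5 - 20*k^4 + 158*k^3 - 616*k^2 + 1186*k - 906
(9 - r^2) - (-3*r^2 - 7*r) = 2*r^2 + 7*r + 9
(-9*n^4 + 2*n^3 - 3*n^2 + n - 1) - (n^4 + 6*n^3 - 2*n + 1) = -10*n^4 - 4*n^3 - 3*n^2 + 3*n - 2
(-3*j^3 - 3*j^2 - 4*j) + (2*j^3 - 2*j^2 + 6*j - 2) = -j^3 - 5*j^2 + 2*j - 2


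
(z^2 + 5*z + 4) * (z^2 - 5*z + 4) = z^4 - 17*z^2 + 16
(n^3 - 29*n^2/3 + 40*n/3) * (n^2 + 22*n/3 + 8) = n^5 - 7*n^4/3 - 446*n^3/9 + 184*n^2/9 + 320*n/3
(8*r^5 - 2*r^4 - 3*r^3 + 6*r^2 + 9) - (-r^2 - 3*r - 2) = 8*r^5 - 2*r^4 - 3*r^3 + 7*r^2 + 3*r + 11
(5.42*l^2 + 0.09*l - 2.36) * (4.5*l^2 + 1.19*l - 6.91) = 24.39*l^4 + 6.8548*l^3 - 47.9651*l^2 - 3.4303*l + 16.3076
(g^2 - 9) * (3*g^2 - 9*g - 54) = 3*g^4 - 9*g^3 - 81*g^2 + 81*g + 486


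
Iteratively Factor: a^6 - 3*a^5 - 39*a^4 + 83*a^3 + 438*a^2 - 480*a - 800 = (a - 5)*(a^5 + 2*a^4 - 29*a^3 - 62*a^2 + 128*a + 160) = (a - 5)*(a + 4)*(a^4 - 2*a^3 - 21*a^2 + 22*a + 40) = (a - 5)*(a + 4)^2*(a^3 - 6*a^2 + 3*a + 10) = (a - 5)*(a + 1)*(a + 4)^2*(a^2 - 7*a + 10) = (a - 5)*(a - 2)*(a + 1)*(a + 4)^2*(a - 5)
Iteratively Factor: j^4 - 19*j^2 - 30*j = (j - 5)*(j^3 + 5*j^2 + 6*j) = j*(j - 5)*(j^2 + 5*j + 6) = j*(j - 5)*(j + 2)*(j + 3)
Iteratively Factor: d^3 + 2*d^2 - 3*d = (d + 3)*(d^2 - d) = d*(d + 3)*(d - 1)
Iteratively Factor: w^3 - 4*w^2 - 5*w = (w - 5)*(w^2 + w) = (w - 5)*(w + 1)*(w)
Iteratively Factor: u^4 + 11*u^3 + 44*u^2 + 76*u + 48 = (u + 2)*(u^3 + 9*u^2 + 26*u + 24) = (u + 2)*(u + 4)*(u^2 + 5*u + 6) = (u + 2)*(u + 3)*(u + 4)*(u + 2)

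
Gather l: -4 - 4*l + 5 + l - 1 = -3*l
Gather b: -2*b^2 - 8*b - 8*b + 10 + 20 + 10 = -2*b^2 - 16*b + 40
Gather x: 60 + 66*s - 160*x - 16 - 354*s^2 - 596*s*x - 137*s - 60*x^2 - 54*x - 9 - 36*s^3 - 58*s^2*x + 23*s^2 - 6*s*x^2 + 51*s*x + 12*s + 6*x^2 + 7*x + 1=-36*s^3 - 331*s^2 - 59*s + x^2*(-6*s - 54) + x*(-58*s^2 - 545*s - 207) + 36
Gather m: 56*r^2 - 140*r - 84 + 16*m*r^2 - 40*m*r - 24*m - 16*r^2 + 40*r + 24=m*(16*r^2 - 40*r - 24) + 40*r^2 - 100*r - 60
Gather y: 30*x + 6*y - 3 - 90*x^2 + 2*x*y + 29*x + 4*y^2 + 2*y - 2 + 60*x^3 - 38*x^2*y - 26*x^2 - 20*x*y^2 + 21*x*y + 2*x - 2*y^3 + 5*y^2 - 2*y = 60*x^3 - 116*x^2 + 61*x - 2*y^3 + y^2*(9 - 20*x) + y*(-38*x^2 + 23*x + 6) - 5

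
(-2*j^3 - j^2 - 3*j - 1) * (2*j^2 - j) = -4*j^5 - 5*j^3 + j^2 + j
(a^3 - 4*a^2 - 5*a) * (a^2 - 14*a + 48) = a^5 - 18*a^4 + 99*a^3 - 122*a^2 - 240*a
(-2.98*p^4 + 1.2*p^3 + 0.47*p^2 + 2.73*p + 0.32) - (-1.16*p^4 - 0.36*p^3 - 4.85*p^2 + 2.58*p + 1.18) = -1.82*p^4 + 1.56*p^3 + 5.32*p^2 + 0.15*p - 0.86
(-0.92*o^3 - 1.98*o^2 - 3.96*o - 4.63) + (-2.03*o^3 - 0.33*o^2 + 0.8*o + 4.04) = -2.95*o^3 - 2.31*o^2 - 3.16*o - 0.59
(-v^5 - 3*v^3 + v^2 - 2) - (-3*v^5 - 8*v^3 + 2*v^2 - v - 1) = 2*v^5 + 5*v^3 - v^2 + v - 1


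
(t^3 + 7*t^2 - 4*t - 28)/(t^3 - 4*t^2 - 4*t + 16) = (t + 7)/(t - 4)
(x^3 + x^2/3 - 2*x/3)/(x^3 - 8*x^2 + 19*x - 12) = x*(3*x^2 + x - 2)/(3*(x^3 - 8*x^2 + 19*x - 12))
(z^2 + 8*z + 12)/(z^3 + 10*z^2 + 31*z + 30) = (z + 6)/(z^2 + 8*z + 15)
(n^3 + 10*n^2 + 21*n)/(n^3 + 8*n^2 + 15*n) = (n + 7)/(n + 5)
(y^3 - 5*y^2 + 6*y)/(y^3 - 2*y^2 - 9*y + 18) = y/(y + 3)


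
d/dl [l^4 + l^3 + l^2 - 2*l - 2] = 4*l^3 + 3*l^2 + 2*l - 2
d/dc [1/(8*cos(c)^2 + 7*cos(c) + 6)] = (16*cos(c) + 7)*sin(c)/(8*cos(c)^2 + 7*cos(c) + 6)^2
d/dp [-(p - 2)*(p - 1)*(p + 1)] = -3*p^2 + 4*p + 1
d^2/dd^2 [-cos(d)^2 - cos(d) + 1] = cos(d) + 2*cos(2*d)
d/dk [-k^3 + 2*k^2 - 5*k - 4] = -3*k^2 + 4*k - 5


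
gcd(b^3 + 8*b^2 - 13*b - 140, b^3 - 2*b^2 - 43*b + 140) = b^2 + 3*b - 28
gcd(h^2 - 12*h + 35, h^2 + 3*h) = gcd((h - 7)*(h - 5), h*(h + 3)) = 1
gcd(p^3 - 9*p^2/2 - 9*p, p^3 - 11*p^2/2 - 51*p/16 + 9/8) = p - 6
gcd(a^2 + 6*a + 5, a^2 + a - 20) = a + 5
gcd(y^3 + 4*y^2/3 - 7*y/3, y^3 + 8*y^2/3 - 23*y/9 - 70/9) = y + 7/3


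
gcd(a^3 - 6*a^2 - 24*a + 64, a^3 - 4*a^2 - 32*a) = a^2 - 4*a - 32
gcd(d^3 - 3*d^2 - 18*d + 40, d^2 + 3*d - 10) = d - 2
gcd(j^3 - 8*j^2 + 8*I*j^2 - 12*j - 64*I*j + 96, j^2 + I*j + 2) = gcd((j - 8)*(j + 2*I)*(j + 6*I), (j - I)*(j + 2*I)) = j + 2*I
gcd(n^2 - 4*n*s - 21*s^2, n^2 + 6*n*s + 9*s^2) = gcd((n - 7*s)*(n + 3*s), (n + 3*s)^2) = n + 3*s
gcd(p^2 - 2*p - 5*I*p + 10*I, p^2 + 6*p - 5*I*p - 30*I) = p - 5*I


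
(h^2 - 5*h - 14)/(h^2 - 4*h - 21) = (h + 2)/(h + 3)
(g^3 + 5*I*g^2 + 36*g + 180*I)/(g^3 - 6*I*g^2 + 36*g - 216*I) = (g + 5*I)/(g - 6*I)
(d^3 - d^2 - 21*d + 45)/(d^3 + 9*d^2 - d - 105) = (d - 3)/(d + 7)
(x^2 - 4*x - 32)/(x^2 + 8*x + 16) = (x - 8)/(x + 4)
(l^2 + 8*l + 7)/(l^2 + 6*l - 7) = (l + 1)/(l - 1)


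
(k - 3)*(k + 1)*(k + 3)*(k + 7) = k^4 + 8*k^3 - 2*k^2 - 72*k - 63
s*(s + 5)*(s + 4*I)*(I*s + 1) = I*s^4 - 3*s^3 + 5*I*s^3 - 15*s^2 + 4*I*s^2 + 20*I*s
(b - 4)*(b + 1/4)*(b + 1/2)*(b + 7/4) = b^4 - 3*b^3/2 - 137*b^2/16 - 177*b/32 - 7/8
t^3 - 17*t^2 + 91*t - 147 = (t - 7)^2*(t - 3)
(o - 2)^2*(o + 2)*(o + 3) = o^4 + o^3 - 10*o^2 - 4*o + 24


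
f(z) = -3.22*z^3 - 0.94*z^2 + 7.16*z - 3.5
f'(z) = -9.66*z^2 - 1.88*z + 7.16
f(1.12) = -1.18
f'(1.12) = -7.06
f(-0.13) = -4.44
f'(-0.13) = 7.24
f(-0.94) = -8.39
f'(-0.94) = 0.39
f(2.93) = -71.59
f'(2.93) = -81.28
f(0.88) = -0.12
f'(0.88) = -1.98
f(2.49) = -41.21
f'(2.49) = -57.41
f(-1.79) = -0.86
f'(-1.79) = -20.43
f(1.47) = -5.23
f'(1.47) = -16.48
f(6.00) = -689.90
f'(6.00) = -351.88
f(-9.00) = 2203.30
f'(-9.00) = -758.38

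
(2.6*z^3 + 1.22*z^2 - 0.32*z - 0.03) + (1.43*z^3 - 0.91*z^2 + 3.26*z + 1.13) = 4.03*z^3 + 0.31*z^2 + 2.94*z + 1.1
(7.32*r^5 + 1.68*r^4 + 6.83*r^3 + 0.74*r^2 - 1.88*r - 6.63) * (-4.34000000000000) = -31.7688*r^5 - 7.2912*r^4 - 29.6422*r^3 - 3.2116*r^2 + 8.1592*r + 28.7742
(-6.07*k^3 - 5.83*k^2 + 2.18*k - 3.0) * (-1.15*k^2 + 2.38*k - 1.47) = 6.9805*k^5 - 7.7421*k^4 - 7.4595*k^3 + 17.2085*k^2 - 10.3446*k + 4.41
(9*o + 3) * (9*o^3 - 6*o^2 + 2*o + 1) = 81*o^4 - 27*o^3 + 15*o + 3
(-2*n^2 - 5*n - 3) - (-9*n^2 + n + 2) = 7*n^2 - 6*n - 5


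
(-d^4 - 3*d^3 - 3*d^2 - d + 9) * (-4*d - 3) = 4*d^5 + 15*d^4 + 21*d^3 + 13*d^2 - 33*d - 27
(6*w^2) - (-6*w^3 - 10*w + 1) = 6*w^3 + 6*w^2 + 10*w - 1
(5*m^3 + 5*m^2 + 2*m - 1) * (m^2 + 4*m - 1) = 5*m^5 + 25*m^4 + 17*m^3 + 2*m^2 - 6*m + 1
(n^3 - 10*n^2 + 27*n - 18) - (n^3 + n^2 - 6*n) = -11*n^2 + 33*n - 18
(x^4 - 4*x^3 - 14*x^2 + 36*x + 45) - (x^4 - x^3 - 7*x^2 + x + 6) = -3*x^3 - 7*x^2 + 35*x + 39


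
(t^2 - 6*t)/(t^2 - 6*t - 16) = t*(6 - t)/(-t^2 + 6*t + 16)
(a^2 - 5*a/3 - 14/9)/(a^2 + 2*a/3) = (a - 7/3)/a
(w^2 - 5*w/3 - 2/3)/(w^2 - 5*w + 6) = (w + 1/3)/(w - 3)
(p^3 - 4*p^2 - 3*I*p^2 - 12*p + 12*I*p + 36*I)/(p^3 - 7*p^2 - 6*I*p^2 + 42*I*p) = (p^3 - p^2*(4 + 3*I) + 12*p*(-1 + I) + 36*I)/(p*(p^2 - p*(7 + 6*I) + 42*I))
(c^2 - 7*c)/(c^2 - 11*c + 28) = c/(c - 4)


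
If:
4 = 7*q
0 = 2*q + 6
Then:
No Solution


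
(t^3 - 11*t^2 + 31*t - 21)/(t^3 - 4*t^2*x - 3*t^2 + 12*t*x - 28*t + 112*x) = (-t^2 + 4*t - 3)/(-t^2 + 4*t*x - 4*t + 16*x)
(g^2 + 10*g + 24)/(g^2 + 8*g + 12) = (g + 4)/(g + 2)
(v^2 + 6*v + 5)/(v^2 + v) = (v + 5)/v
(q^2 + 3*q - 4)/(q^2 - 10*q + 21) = (q^2 + 3*q - 4)/(q^2 - 10*q + 21)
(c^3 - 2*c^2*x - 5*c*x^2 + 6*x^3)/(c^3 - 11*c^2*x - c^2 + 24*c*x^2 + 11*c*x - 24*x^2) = (-c^2 - c*x + 2*x^2)/(-c^2 + 8*c*x + c - 8*x)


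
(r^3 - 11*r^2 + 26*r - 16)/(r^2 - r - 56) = (r^2 - 3*r + 2)/(r + 7)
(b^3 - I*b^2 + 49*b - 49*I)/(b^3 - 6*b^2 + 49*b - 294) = (b - I)/(b - 6)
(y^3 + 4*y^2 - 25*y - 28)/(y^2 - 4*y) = y + 8 + 7/y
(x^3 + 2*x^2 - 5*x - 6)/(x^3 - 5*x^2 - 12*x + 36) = (x + 1)/(x - 6)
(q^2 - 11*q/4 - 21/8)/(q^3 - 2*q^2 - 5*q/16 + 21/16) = 2*(2*q - 7)/(4*q^2 - 11*q + 7)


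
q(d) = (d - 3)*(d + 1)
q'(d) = 2*d - 2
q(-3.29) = 14.40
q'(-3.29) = -8.58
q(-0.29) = -2.34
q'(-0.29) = -2.58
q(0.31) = -3.52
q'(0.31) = -1.38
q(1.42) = -3.82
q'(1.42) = 0.84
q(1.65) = -3.58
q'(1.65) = 1.30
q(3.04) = 0.16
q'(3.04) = 4.08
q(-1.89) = 4.35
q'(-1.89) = -5.78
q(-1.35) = 1.52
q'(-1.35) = -4.70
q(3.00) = 0.00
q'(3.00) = 4.00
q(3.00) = 0.00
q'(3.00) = 4.00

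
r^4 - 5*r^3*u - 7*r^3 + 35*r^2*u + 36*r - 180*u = (r - 6)*(r - 3)*(r + 2)*(r - 5*u)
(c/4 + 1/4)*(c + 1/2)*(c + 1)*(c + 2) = c^4/4 + 9*c^3/8 + 7*c^2/4 + 9*c/8 + 1/4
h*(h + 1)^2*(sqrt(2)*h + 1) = sqrt(2)*h^4 + h^3 + 2*sqrt(2)*h^3 + sqrt(2)*h^2 + 2*h^2 + h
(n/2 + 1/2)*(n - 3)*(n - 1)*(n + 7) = n^4/2 + 2*n^3 - 11*n^2 - 2*n + 21/2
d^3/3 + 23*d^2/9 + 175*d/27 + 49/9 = (d/3 + 1)*(d + 7/3)^2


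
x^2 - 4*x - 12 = (x - 6)*(x + 2)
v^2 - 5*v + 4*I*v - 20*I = (v - 5)*(v + 4*I)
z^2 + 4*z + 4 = (z + 2)^2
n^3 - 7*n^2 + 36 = (n - 6)*(n - 3)*(n + 2)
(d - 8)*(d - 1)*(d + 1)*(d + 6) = d^4 - 2*d^3 - 49*d^2 + 2*d + 48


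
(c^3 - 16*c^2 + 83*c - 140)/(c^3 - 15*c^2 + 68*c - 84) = (c^2 - 9*c + 20)/(c^2 - 8*c + 12)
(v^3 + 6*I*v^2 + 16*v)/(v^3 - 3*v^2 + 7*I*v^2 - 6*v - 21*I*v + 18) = v*(v^2 + 6*I*v + 16)/(v^3 + v^2*(-3 + 7*I) - 3*v*(2 + 7*I) + 18)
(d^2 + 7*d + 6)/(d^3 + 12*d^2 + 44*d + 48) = (d + 1)/(d^2 + 6*d + 8)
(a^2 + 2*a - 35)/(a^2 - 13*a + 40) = (a + 7)/(a - 8)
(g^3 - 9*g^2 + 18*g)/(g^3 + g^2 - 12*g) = (g - 6)/(g + 4)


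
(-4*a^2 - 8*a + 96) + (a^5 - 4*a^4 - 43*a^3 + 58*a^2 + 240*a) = a^5 - 4*a^4 - 43*a^3 + 54*a^2 + 232*a + 96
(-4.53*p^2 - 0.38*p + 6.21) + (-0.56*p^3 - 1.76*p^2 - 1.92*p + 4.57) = -0.56*p^3 - 6.29*p^2 - 2.3*p + 10.78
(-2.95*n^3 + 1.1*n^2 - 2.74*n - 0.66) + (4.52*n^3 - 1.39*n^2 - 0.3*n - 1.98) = 1.57*n^3 - 0.29*n^2 - 3.04*n - 2.64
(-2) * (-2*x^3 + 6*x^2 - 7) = 4*x^3 - 12*x^2 + 14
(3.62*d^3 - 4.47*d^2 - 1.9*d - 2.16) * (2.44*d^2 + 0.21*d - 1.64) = 8.8328*d^5 - 10.1466*d^4 - 11.5115*d^3 + 1.6614*d^2 + 2.6624*d + 3.5424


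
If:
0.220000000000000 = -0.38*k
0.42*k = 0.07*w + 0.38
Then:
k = -0.58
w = -8.90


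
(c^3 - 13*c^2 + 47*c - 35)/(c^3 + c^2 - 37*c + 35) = (c - 7)/(c + 7)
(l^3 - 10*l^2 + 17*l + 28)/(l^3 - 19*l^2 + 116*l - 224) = (l + 1)/(l - 8)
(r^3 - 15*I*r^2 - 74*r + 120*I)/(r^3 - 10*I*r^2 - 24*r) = (r - 5*I)/r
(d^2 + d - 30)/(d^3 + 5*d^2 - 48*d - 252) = (d - 5)/(d^2 - d - 42)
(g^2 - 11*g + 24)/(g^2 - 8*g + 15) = (g - 8)/(g - 5)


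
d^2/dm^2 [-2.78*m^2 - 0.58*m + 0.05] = -5.56000000000000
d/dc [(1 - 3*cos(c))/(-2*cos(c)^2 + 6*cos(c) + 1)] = (6*cos(c)^2 - 4*cos(c) + 9)*sin(c)/(6*cos(c) - cos(2*c))^2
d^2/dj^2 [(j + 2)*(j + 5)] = 2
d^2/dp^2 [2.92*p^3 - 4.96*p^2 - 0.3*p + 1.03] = 17.52*p - 9.92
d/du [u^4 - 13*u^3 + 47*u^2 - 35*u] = 4*u^3 - 39*u^2 + 94*u - 35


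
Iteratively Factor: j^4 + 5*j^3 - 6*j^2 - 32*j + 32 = (j - 2)*(j^3 + 7*j^2 + 8*j - 16) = (j - 2)*(j - 1)*(j^2 + 8*j + 16) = (j - 2)*(j - 1)*(j + 4)*(j + 4)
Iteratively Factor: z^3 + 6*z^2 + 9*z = (z + 3)*(z^2 + 3*z) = z*(z + 3)*(z + 3)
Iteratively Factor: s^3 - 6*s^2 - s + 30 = (s - 3)*(s^2 - 3*s - 10) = (s - 5)*(s - 3)*(s + 2)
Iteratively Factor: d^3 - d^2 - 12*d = (d - 4)*(d^2 + 3*d) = d*(d - 4)*(d + 3)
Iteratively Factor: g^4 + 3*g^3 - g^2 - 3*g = (g + 1)*(g^3 + 2*g^2 - 3*g) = g*(g + 1)*(g^2 + 2*g - 3) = g*(g - 1)*(g + 1)*(g + 3)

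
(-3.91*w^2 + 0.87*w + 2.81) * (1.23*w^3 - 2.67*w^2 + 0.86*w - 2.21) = -4.8093*w^5 + 11.5098*w^4 - 2.2292*w^3 + 1.8866*w^2 + 0.4939*w - 6.2101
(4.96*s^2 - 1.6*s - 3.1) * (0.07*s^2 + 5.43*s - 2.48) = 0.3472*s^4 + 26.8208*s^3 - 21.2058*s^2 - 12.865*s + 7.688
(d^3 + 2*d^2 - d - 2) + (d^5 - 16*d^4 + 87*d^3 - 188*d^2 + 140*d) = d^5 - 16*d^4 + 88*d^3 - 186*d^2 + 139*d - 2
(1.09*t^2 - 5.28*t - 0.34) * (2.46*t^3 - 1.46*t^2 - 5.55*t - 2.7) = 2.6814*t^5 - 14.5802*t^4 + 0.8229*t^3 + 26.8574*t^2 + 16.143*t + 0.918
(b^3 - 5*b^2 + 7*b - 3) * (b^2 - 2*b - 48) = b^5 - 7*b^4 - 31*b^3 + 223*b^2 - 330*b + 144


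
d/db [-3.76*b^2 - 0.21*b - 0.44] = -7.52*b - 0.21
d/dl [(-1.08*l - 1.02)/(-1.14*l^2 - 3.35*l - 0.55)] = (1.2312*l^2 + 3.618*l - (1.08*l + 1.02)*(2.28*l + 3.35) + 0.594)/(1.14*l^2 + 3.35*l + 0.55)^2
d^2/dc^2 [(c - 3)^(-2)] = 6/(c - 3)^4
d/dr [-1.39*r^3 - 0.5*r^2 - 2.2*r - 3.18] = -4.17*r^2 - 1.0*r - 2.2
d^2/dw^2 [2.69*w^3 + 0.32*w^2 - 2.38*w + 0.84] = 16.14*w + 0.64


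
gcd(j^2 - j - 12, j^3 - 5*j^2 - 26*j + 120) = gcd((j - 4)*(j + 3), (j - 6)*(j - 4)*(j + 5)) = j - 4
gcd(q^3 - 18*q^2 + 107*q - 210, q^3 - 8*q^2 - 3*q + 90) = q^2 - 11*q + 30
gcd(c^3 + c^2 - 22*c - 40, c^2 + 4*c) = c + 4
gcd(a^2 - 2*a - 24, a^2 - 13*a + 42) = a - 6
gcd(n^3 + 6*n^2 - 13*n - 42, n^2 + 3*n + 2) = n + 2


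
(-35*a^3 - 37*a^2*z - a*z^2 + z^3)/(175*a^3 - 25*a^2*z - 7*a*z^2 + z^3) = (a + z)/(-5*a + z)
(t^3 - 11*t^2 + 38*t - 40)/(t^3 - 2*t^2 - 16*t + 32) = (t - 5)/(t + 4)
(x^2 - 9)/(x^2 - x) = (x^2 - 9)/(x*(x - 1))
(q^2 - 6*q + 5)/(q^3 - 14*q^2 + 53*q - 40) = 1/(q - 8)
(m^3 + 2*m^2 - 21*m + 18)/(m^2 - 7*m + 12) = (m^2 + 5*m - 6)/(m - 4)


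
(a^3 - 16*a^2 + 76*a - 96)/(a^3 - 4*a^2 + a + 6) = (a^2 - 14*a + 48)/(a^2 - 2*a - 3)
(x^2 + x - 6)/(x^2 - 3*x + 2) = (x + 3)/(x - 1)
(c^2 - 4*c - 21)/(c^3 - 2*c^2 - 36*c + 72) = (c^2 - 4*c - 21)/(c^3 - 2*c^2 - 36*c + 72)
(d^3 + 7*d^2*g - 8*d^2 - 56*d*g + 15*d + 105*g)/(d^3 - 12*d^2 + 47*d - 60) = (d + 7*g)/(d - 4)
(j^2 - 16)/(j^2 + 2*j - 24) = (j + 4)/(j + 6)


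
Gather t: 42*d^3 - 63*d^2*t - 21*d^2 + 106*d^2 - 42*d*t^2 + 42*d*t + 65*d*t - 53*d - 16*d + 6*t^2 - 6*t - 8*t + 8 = 42*d^3 + 85*d^2 - 69*d + t^2*(6 - 42*d) + t*(-63*d^2 + 107*d - 14) + 8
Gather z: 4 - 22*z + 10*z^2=10*z^2 - 22*z + 4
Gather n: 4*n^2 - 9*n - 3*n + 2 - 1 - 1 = 4*n^2 - 12*n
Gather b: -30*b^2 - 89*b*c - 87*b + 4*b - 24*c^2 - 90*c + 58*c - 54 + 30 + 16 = -30*b^2 + b*(-89*c - 83) - 24*c^2 - 32*c - 8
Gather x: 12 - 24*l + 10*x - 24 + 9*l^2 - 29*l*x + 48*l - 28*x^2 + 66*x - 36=9*l^2 + 24*l - 28*x^2 + x*(76 - 29*l) - 48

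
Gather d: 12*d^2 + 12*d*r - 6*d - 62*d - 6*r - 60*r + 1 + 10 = 12*d^2 + d*(12*r - 68) - 66*r + 11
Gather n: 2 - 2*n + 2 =4 - 2*n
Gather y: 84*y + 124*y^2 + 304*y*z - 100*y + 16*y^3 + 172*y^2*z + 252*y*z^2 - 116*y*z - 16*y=16*y^3 + y^2*(172*z + 124) + y*(252*z^2 + 188*z - 32)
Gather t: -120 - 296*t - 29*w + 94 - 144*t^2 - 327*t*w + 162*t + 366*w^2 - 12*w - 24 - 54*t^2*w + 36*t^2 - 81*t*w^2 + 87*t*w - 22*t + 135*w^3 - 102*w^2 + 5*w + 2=t^2*(-54*w - 108) + t*(-81*w^2 - 240*w - 156) + 135*w^3 + 264*w^2 - 36*w - 48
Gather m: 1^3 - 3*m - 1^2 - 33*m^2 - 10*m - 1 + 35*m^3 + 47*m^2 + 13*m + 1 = 35*m^3 + 14*m^2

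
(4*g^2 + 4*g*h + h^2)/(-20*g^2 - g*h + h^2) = (-4*g^2 - 4*g*h - h^2)/(20*g^2 + g*h - h^2)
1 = 1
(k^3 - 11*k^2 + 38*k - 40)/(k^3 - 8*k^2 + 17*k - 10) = (k - 4)/(k - 1)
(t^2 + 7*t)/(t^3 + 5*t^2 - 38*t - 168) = t/(t^2 - 2*t - 24)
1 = 1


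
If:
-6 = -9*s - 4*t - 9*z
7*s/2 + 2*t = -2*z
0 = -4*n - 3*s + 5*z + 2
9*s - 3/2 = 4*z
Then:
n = 533/424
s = 63/106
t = -849/424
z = 51/53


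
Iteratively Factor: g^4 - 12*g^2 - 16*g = (g + 2)*(g^3 - 2*g^2 - 8*g) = g*(g + 2)*(g^2 - 2*g - 8) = g*(g + 2)^2*(g - 4)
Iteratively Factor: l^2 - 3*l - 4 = (l + 1)*(l - 4)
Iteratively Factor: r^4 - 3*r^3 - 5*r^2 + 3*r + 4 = (r - 4)*(r^3 + r^2 - r - 1) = (r - 4)*(r - 1)*(r^2 + 2*r + 1) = (r - 4)*(r - 1)*(r + 1)*(r + 1)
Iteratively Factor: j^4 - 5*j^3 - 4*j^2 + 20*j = (j - 5)*(j^3 - 4*j) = (j - 5)*(j - 2)*(j^2 + 2*j) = (j - 5)*(j - 2)*(j + 2)*(j)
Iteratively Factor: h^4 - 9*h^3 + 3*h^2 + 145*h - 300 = (h - 3)*(h^3 - 6*h^2 - 15*h + 100) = (h - 5)*(h - 3)*(h^2 - h - 20) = (h - 5)^2*(h - 3)*(h + 4)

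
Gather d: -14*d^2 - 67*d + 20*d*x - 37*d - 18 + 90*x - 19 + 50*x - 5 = -14*d^2 + d*(20*x - 104) + 140*x - 42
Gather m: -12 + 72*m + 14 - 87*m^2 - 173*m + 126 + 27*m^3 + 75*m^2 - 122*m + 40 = 27*m^3 - 12*m^2 - 223*m + 168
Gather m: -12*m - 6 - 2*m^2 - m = -2*m^2 - 13*m - 6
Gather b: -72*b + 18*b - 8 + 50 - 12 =30 - 54*b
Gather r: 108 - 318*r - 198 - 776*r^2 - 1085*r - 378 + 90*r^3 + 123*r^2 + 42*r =90*r^3 - 653*r^2 - 1361*r - 468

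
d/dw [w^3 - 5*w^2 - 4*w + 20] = 3*w^2 - 10*w - 4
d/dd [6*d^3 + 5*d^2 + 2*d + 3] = 18*d^2 + 10*d + 2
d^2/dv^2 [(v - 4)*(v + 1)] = 2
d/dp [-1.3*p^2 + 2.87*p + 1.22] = 2.87 - 2.6*p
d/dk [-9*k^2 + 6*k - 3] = 6 - 18*k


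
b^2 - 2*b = b*(b - 2)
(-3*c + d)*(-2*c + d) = 6*c^2 - 5*c*d + d^2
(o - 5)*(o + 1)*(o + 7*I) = o^3 - 4*o^2 + 7*I*o^2 - 5*o - 28*I*o - 35*I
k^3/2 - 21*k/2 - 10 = (k/2 + 1/2)*(k - 5)*(k + 4)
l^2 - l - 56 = (l - 8)*(l + 7)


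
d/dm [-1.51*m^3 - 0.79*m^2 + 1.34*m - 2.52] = -4.53*m^2 - 1.58*m + 1.34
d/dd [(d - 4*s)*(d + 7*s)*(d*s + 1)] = 3*d^2*s + 6*d*s^2 + 2*d - 28*s^3 + 3*s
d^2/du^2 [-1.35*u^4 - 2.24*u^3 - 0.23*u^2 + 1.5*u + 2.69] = -16.2*u^2 - 13.44*u - 0.46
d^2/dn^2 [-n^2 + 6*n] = -2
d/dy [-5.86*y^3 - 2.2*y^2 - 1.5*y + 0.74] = -17.58*y^2 - 4.4*y - 1.5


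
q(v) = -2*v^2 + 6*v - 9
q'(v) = 6 - 4*v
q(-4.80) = -83.88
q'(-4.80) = 25.20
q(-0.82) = -15.26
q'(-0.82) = 9.28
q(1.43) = -4.51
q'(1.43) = 0.28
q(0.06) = -8.65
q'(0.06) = 5.76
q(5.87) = -42.69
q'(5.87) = -17.48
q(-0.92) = -16.21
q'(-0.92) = 9.68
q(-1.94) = -28.17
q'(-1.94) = 13.76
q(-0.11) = -9.68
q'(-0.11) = 6.44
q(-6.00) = -117.00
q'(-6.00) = 30.00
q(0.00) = -9.00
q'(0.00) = 6.00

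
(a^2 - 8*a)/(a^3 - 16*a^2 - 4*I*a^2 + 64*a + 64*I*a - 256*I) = a/(a^2 - 4*a*(2 + I) + 32*I)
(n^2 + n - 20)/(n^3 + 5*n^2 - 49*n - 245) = (n - 4)/(n^2 - 49)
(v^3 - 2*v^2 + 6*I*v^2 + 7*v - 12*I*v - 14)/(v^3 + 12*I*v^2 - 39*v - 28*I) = (v^2 - v*(2 + I) + 2*I)/(v^2 + 5*I*v - 4)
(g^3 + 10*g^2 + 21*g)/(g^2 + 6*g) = (g^2 + 10*g + 21)/(g + 6)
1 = 1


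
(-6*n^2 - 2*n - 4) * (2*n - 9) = -12*n^3 + 50*n^2 + 10*n + 36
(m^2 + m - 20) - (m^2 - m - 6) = 2*m - 14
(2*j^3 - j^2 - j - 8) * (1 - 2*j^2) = -4*j^5 + 2*j^4 + 4*j^3 + 15*j^2 - j - 8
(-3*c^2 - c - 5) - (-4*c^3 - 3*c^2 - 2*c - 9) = 4*c^3 + c + 4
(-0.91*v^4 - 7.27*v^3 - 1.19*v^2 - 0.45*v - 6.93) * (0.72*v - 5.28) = -0.6552*v^5 - 0.4296*v^4 + 37.5288*v^3 + 5.9592*v^2 - 2.6136*v + 36.5904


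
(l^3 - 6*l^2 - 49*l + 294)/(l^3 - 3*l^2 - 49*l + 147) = (l - 6)/(l - 3)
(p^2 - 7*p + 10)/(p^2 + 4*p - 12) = (p - 5)/(p + 6)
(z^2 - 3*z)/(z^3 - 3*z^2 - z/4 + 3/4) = 4*z/(4*z^2 - 1)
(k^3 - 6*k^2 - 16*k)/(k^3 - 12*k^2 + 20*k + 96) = k/(k - 6)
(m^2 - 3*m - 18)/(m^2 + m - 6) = (m - 6)/(m - 2)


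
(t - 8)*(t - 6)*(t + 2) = t^3 - 12*t^2 + 20*t + 96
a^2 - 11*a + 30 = (a - 6)*(a - 5)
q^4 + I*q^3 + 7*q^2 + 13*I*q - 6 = (q - 3*I)*(q + I)^2*(q + 2*I)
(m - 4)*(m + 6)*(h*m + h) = h*m^3 + 3*h*m^2 - 22*h*m - 24*h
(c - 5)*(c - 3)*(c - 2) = c^3 - 10*c^2 + 31*c - 30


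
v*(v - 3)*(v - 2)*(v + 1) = v^4 - 4*v^3 + v^2 + 6*v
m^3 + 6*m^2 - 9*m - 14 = (m - 2)*(m + 1)*(m + 7)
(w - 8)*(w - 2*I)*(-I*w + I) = -I*w^3 - 2*w^2 + 9*I*w^2 + 18*w - 8*I*w - 16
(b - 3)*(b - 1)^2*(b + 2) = b^4 - 3*b^3 - 3*b^2 + 11*b - 6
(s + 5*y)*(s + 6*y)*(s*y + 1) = s^3*y + 11*s^2*y^2 + s^2 + 30*s*y^3 + 11*s*y + 30*y^2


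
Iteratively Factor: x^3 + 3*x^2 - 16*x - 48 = (x + 4)*(x^2 - x - 12) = (x - 4)*(x + 4)*(x + 3)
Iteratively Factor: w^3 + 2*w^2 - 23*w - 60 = (w + 3)*(w^2 - w - 20) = (w + 3)*(w + 4)*(w - 5)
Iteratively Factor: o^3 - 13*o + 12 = (o - 1)*(o^2 + o - 12) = (o - 1)*(o + 4)*(o - 3)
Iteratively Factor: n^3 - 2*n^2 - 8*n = (n - 4)*(n^2 + 2*n) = n*(n - 4)*(n + 2)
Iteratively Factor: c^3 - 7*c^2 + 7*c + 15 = (c + 1)*(c^2 - 8*c + 15) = (c - 5)*(c + 1)*(c - 3)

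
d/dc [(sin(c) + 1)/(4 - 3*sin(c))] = 7*cos(c)/(3*sin(c) - 4)^2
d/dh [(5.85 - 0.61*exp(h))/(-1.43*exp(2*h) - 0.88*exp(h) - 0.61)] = (-0.8723*exp(2*h) + 16.731*exp(h) + 5.5201)*exp(h)/(2.0449*exp(4*h) + 2.5168*exp(3*h) + 2.519*exp(2*h) + 1.0736*exp(h) + 0.3721)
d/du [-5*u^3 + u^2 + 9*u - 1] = -15*u^2 + 2*u + 9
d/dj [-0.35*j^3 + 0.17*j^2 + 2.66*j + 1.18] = -1.05*j^2 + 0.34*j + 2.66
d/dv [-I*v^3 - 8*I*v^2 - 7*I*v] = I*(-3*v^2 - 16*v - 7)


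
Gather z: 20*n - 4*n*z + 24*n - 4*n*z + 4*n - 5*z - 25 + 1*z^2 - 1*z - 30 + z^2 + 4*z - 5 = 48*n + 2*z^2 + z*(-8*n - 2) - 60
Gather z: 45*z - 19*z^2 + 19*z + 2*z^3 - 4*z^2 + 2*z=2*z^3 - 23*z^2 + 66*z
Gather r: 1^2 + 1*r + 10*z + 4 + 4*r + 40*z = 5*r + 50*z + 5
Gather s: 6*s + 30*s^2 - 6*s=30*s^2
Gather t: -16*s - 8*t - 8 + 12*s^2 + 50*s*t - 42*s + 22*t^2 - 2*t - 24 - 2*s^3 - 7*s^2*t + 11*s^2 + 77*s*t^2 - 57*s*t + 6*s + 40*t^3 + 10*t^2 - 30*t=-2*s^3 + 23*s^2 - 52*s + 40*t^3 + t^2*(77*s + 32) + t*(-7*s^2 - 7*s - 40) - 32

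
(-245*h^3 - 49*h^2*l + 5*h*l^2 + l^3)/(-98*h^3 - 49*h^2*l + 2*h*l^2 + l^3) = (5*h + l)/(2*h + l)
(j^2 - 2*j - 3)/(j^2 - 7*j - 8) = (j - 3)/(j - 8)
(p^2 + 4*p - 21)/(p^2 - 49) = (p - 3)/(p - 7)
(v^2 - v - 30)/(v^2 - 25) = (v - 6)/(v - 5)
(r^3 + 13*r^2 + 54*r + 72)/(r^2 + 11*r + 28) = (r^2 + 9*r + 18)/(r + 7)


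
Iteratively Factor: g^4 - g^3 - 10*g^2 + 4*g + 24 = (g + 2)*(g^3 - 3*g^2 - 4*g + 12) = (g - 3)*(g + 2)*(g^2 - 4) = (g - 3)*(g + 2)^2*(g - 2)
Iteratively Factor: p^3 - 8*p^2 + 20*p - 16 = (p - 2)*(p^2 - 6*p + 8) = (p - 4)*(p - 2)*(p - 2)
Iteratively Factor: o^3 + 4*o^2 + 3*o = (o + 3)*(o^2 + o) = o*(o + 3)*(o + 1)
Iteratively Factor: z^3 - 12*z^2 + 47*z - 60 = (z - 5)*(z^2 - 7*z + 12) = (z - 5)*(z - 3)*(z - 4)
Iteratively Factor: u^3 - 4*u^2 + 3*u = (u - 3)*(u^2 - u) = (u - 3)*(u - 1)*(u)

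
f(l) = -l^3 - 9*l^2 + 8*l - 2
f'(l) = -3*l^2 - 18*l + 8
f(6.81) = -680.73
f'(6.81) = -253.71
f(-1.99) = -45.68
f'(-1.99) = 31.94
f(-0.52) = -8.45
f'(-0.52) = 16.55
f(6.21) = -538.88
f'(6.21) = -219.47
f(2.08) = -33.30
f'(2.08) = -42.42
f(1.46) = -12.62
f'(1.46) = -24.67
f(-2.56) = -64.69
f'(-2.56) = 34.42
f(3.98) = -175.77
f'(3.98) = -111.16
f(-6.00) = -158.00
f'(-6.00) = 8.00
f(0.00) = -2.00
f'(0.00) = 8.00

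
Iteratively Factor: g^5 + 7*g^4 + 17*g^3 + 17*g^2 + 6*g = (g + 2)*(g^4 + 5*g^3 + 7*g^2 + 3*g) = (g + 1)*(g + 2)*(g^3 + 4*g^2 + 3*g) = g*(g + 1)*(g + 2)*(g^2 + 4*g + 3) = g*(g + 1)*(g + 2)*(g + 3)*(g + 1)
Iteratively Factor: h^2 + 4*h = (h + 4)*(h)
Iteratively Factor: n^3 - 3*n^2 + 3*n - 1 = (n - 1)*(n^2 - 2*n + 1) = (n - 1)^2*(n - 1)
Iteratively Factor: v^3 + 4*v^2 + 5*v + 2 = (v + 1)*(v^2 + 3*v + 2) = (v + 1)^2*(v + 2)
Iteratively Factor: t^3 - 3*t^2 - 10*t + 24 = (t - 2)*(t^2 - t - 12) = (t - 4)*(t - 2)*(t + 3)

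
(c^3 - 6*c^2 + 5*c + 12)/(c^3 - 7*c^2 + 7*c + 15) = (c - 4)/(c - 5)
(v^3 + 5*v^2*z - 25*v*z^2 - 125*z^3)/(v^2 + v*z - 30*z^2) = (v^2 + 10*v*z + 25*z^2)/(v + 6*z)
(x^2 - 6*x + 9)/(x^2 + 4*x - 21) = (x - 3)/(x + 7)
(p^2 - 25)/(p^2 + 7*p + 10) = (p - 5)/(p + 2)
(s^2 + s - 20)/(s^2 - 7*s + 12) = (s + 5)/(s - 3)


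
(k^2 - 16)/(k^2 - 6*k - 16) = (16 - k^2)/(-k^2 + 6*k + 16)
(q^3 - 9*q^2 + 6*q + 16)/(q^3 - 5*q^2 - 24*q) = (q^2 - q - 2)/(q*(q + 3))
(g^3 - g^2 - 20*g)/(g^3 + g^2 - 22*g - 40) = g/(g + 2)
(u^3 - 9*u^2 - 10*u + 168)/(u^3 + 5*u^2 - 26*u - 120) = (u^2 - 13*u + 42)/(u^2 + u - 30)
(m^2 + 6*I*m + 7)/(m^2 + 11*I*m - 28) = (m - I)/(m + 4*I)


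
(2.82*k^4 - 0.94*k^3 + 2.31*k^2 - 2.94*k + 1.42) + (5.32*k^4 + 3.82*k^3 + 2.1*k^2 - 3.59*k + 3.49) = 8.14*k^4 + 2.88*k^3 + 4.41*k^2 - 6.53*k + 4.91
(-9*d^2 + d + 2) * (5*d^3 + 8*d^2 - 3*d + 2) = -45*d^5 - 67*d^4 + 45*d^3 - 5*d^2 - 4*d + 4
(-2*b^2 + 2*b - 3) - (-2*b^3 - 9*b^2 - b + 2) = 2*b^3 + 7*b^2 + 3*b - 5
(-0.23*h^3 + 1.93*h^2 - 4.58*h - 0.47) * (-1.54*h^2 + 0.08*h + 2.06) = 0.3542*h^5 - 2.9906*h^4 + 6.7338*h^3 + 4.3332*h^2 - 9.4724*h - 0.9682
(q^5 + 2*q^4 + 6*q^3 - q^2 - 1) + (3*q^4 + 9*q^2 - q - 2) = q^5 + 5*q^4 + 6*q^3 + 8*q^2 - q - 3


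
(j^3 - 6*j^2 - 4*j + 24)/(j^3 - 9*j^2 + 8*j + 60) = (j - 2)/(j - 5)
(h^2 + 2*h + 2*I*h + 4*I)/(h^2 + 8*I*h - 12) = (h + 2)/(h + 6*I)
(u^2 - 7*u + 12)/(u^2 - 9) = (u - 4)/(u + 3)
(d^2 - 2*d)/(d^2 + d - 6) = d/(d + 3)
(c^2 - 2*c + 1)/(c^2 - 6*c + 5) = (c - 1)/(c - 5)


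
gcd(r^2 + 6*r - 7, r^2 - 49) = r + 7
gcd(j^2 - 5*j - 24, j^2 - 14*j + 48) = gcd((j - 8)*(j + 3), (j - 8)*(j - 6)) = j - 8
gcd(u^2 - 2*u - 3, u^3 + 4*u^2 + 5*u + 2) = u + 1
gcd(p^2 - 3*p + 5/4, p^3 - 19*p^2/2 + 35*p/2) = p - 5/2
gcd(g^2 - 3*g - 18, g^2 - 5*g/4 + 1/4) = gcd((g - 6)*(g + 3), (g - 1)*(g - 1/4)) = 1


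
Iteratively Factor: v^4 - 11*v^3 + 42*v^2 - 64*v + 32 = (v - 4)*(v^3 - 7*v^2 + 14*v - 8) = (v - 4)^2*(v^2 - 3*v + 2) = (v - 4)^2*(v - 2)*(v - 1)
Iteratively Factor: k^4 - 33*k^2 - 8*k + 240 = (k + 4)*(k^3 - 4*k^2 - 17*k + 60) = (k + 4)^2*(k^2 - 8*k + 15) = (k - 3)*(k + 4)^2*(k - 5)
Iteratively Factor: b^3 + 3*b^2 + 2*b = (b + 2)*(b^2 + b) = b*(b + 2)*(b + 1)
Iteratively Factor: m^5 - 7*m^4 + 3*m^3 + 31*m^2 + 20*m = (m - 5)*(m^4 - 2*m^3 - 7*m^2 - 4*m) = m*(m - 5)*(m^3 - 2*m^2 - 7*m - 4) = m*(m - 5)*(m + 1)*(m^2 - 3*m - 4) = m*(m - 5)*(m + 1)^2*(m - 4)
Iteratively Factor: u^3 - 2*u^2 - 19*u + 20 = (u - 1)*(u^2 - u - 20) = (u - 1)*(u + 4)*(u - 5)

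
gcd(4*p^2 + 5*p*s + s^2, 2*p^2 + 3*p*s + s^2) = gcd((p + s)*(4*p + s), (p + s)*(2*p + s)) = p + s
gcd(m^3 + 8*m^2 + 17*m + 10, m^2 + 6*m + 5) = m^2 + 6*m + 5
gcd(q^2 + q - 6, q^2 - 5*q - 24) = q + 3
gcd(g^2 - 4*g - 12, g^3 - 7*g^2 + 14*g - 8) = 1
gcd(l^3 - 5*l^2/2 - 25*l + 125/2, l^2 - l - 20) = l - 5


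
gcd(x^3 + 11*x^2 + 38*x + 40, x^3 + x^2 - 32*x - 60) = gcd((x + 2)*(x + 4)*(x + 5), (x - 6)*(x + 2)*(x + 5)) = x^2 + 7*x + 10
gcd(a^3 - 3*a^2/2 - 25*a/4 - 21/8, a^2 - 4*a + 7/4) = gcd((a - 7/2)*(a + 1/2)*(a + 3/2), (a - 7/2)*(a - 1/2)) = a - 7/2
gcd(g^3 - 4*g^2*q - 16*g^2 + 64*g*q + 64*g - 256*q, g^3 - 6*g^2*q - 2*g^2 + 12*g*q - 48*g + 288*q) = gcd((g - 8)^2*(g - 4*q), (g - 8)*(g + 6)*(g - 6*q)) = g - 8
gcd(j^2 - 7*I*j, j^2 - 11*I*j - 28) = j - 7*I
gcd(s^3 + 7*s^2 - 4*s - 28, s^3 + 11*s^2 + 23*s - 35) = s + 7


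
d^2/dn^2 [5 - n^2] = -2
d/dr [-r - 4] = -1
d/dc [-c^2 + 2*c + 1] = 2 - 2*c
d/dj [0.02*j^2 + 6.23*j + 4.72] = 0.04*j + 6.23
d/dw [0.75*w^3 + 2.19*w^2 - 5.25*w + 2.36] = 2.25*w^2 + 4.38*w - 5.25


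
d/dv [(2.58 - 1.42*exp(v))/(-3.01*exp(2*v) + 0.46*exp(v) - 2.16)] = (-4.2742*exp(2*v) + 15.5316*exp(v) + 1.8804)*exp(v)/(9.0601*exp(4*v) - 2.7692*exp(3*v) + 13.2148*exp(2*v) - 1.9872*exp(v) + 4.6656)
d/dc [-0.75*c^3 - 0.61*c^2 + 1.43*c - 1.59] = -2.25*c^2 - 1.22*c + 1.43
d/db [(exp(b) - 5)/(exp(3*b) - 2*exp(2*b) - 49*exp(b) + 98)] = ((exp(b) - 5)*(-3*exp(2*b) + 4*exp(b) + 49) + exp(3*b) - 2*exp(2*b) - 49*exp(b) + 98)*exp(b)/(exp(3*b) - 2*exp(2*b) - 49*exp(b) + 98)^2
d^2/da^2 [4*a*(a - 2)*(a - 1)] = 24*a - 24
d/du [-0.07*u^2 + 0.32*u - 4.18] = 0.32 - 0.14*u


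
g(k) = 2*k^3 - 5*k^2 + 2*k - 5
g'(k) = 6*k^2 - 10*k + 2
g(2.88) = 7.06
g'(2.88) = 22.97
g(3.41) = 22.98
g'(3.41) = 37.67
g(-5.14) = -418.97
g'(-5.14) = 211.92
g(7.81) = 658.40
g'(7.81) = 289.88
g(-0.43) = -6.94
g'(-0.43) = 7.41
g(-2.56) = -76.44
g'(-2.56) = 66.92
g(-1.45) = -24.51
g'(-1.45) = 29.12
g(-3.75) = -188.28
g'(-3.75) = 123.88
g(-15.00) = -7910.00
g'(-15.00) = 1502.00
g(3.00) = 10.00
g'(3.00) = 26.00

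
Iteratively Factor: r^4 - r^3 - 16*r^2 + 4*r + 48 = (r - 4)*(r^3 + 3*r^2 - 4*r - 12) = (r - 4)*(r + 2)*(r^2 + r - 6) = (r - 4)*(r + 2)*(r + 3)*(r - 2)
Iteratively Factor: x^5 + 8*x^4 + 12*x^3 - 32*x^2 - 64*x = (x + 4)*(x^4 + 4*x^3 - 4*x^2 - 16*x) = (x + 4)^2*(x^3 - 4*x) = (x + 2)*(x + 4)^2*(x^2 - 2*x) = x*(x + 2)*(x + 4)^2*(x - 2)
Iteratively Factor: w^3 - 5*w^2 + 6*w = (w - 2)*(w^2 - 3*w) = (w - 3)*(w - 2)*(w)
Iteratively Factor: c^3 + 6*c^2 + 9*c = (c)*(c^2 + 6*c + 9) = c*(c + 3)*(c + 3)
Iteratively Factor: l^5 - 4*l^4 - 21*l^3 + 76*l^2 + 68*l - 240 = (l - 2)*(l^4 - 2*l^3 - 25*l^2 + 26*l + 120) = (l - 2)*(l + 2)*(l^3 - 4*l^2 - 17*l + 60) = (l - 5)*(l - 2)*(l + 2)*(l^2 + l - 12) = (l - 5)*(l - 3)*(l - 2)*(l + 2)*(l + 4)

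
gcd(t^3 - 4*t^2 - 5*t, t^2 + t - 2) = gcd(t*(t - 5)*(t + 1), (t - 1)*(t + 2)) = 1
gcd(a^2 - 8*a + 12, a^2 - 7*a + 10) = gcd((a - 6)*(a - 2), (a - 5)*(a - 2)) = a - 2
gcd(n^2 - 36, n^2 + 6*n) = n + 6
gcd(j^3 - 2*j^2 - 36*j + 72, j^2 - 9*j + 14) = j - 2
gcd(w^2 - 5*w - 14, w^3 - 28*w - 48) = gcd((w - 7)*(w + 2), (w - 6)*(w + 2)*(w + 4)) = w + 2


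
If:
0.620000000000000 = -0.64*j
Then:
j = -0.97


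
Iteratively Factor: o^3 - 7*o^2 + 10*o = (o)*(o^2 - 7*o + 10) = o*(o - 5)*(o - 2)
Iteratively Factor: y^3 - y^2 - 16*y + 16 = (y - 1)*(y^2 - 16) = (y - 4)*(y - 1)*(y + 4)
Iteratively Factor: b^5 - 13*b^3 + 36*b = (b - 3)*(b^4 + 3*b^3 - 4*b^2 - 12*b) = (b - 3)*(b - 2)*(b^3 + 5*b^2 + 6*b) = b*(b - 3)*(b - 2)*(b^2 + 5*b + 6) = b*(b - 3)*(b - 2)*(b + 3)*(b + 2)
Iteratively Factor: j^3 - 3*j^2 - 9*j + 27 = (j - 3)*(j^2 - 9) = (j - 3)^2*(j + 3)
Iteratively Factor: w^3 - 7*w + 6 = (w - 2)*(w^2 + 2*w - 3) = (w - 2)*(w - 1)*(w + 3)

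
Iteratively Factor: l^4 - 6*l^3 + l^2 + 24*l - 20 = (l - 2)*(l^3 - 4*l^2 - 7*l + 10) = (l - 2)*(l - 1)*(l^2 - 3*l - 10) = (l - 2)*(l - 1)*(l + 2)*(l - 5)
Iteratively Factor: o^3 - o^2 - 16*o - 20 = (o + 2)*(o^2 - 3*o - 10) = (o - 5)*(o + 2)*(o + 2)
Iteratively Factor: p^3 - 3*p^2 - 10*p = (p + 2)*(p^2 - 5*p) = (p - 5)*(p + 2)*(p)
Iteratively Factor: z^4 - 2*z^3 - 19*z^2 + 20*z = (z)*(z^3 - 2*z^2 - 19*z + 20) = z*(z - 5)*(z^2 + 3*z - 4) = z*(z - 5)*(z - 1)*(z + 4)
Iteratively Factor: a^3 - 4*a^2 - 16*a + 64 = (a - 4)*(a^2 - 16) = (a - 4)*(a + 4)*(a - 4)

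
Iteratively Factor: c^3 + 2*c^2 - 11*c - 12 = (c + 1)*(c^2 + c - 12) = (c - 3)*(c + 1)*(c + 4)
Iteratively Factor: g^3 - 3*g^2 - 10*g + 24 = (g + 3)*(g^2 - 6*g + 8) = (g - 2)*(g + 3)*(g - 4)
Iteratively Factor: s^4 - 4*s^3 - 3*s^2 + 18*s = (s)*(s^3 - 4*s^2 - 3*s + 18) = s*(s - 3)*(s^2 - s - 6) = s*(s - 3)^2*(s + 2)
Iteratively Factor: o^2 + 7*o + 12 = (o + 3)*(o + 4)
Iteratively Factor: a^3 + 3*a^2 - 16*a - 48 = (a + 4)*(a^2 - a - 12) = (a + 3)*(a + 4)*(a - 4)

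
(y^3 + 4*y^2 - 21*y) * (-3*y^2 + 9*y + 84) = -3*y^5 - 3*y^4 + 183*y^3 + 147*y^2 - 1764*y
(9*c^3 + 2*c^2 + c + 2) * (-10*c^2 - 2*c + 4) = -90*c^5 - 38*c^4 + 22*c^3 - 14*c^2 + 8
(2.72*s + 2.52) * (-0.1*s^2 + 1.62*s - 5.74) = -0.272*s^3 + 4.1544*s^2 - 11.5304*s - 14.4648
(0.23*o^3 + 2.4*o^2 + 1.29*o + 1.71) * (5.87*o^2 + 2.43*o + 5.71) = 1.3501*o^5 + 14.6469*o^4 + 14.7176*o^3 + 26.8764*o^2 + 11.5212*o + 9.7641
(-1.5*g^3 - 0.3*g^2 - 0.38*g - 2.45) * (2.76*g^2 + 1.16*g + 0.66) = -4.14*g^5 - 2.568*g^4 - 2.3868*g^3 - 7.4008*g^2 - 3.0928*g - 1.617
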